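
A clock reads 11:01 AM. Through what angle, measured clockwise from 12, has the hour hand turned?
The hour hand moves 30 degrees per hour and 0.5 degrees per minute.
At 11:01: (11) x 30 + 1 x 0.5 = 330 + 0.5 = 330.5 degrees

Final answer: 330.5 degrees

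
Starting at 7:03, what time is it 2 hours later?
Starting time: 7:03
Adding 0 minutes to 3 minutes: 3 + 0 = 3 minutes
Adding 2 hours: 7 + 2 = 9
Final time: 9:03

Final answer: 9:03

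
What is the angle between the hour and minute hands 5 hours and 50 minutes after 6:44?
First find the time 5 hours and 50 minutes after 6:44.
Total minutes: 6 x 60 + 44 + 5 x 60 + 50 = 754.
754 mod 720 = 34 minutes = 12:34.
Now compute the angle at 12:34:
Hour hand: 0 x 30 + 34 x 0.5 = 17 degrees
Minute hand: 34 x 6 = 204 degrees
Difference: |17 - 204| = 187 degrees
Smaller angle: 360 - 187 = 173 degrees

Final answer: 173 degrees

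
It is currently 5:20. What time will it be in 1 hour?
Starting time: 5:20
Adding 0 minutes to 20 minutes: 20 + 0 = 20 minutes
Adding 1 hour: 5 + 1 = 6
Final time: 6:20

Final answer: 6:20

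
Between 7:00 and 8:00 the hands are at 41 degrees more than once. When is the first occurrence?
At t minutes past 7:00, the hour hand is at 30 x 7 + 0.5t degrees and the minute hand is at 6t degrees.
The smaller angle between them is 41 degrees when |30H - 5.5t| = 41 or |30H - 5.5t| = 319.
With H = 7, solve 30 x 7 - 5.5t = +/- target for each target:
  t = (30 x 7 - 41) / 5.5 = 30.73
  t = (30 x 7 + 41) / 5.5 = 45.64
  t = (30 x 7 - 319) / 5.5 = -19.82 (outside (0, 60))
  t = (30 x 7 + 319) / 5.5 = 96.18 (outside (0, 60))
Valid solutions in (0, 60): {30.73, 45.64} minutes.
The first occurrence is t = 30.73 minutes.
The hands form a 41-degree angle at 30.73 minutes past 7:00.

Final answer: 30.73 minutes past 7:00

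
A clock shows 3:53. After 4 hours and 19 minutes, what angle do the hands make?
First find the time 4 hours and 19 minutes after 3:53.
Total minutes: 3 x 60 + 53 + 4 x 60 + 19 = 492.
492 mod 720 = 492 minutes = 8:12.
Now compute the angle at 8:12:
Hour hand: 8 x 30 + 12 x 0.5 = 246 degrees
Minute hand: 12 x 6 = 72 degrees
Difference: |246 - 72| = 174 degrees
The angle is 174 degrees

Final answer: 174 degrees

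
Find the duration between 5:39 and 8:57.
From 5:39 to 8:57:
(8 x 60 + 57) - (5 x 60 + 39) = 537 - 339 = 198 minutes
= 3 hours and 18 minutes

Final answer: 3 hours and 18 minutes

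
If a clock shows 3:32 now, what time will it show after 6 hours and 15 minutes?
Starting time: 3:32
Adding 15 minutes to 32 minutes: 32 + 15 = 47 minutes
Adding 6 hours: 3 + 6 = 9
Final time: 9:47

Final answer: 9:47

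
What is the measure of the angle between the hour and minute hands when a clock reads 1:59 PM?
Hour hand position: 1 x 30 + 59 x 0.5 = 59.5 degrees
Minute hand position: 59 x 6 = 354 degrees
Difference: |59.5 - 354| = 294.5 degrees
Since 294.5 > 180, the smaller angle is 360 - 294.5 = 65.5 degrees

Final answer: 65.5 degrees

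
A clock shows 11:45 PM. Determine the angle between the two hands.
Hour hand position: 11 x 30 + 45 x 0.5 = 352.5 degrees
Minute hand position: 45 x 6 = 270 degrees
Difference: |352.5 - 270| = 82.5 degrees
The angle between the hands is 82.5 degrees

Final answer: 82.5 degrees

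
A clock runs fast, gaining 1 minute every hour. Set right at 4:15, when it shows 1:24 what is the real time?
For every 60 true minutes, the faulty clock advances 61 minutes, so 1 faulty-clock minute corresponds to 60/61 true minutes.
From 4:15 to 1:24 on the faulty dial is 549 minutes.
True elapsed: 549 x 60/61 = 540 minutes = 9 hours.
True time: 4:15 + 9 hours = 1:15.

Final answer: 1:15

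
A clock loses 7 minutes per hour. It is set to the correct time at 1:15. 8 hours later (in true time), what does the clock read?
For every 60 true minutes, the faulty clock advances 60 - 7 = 53 minutes.
True elapsed: 8 hours = 480 minutes.
Faulty clock advances: 480 x 53/60 = 424 minutes (drift: 56 minutes behind).
Shown time: 1:15 + 424 minutes = 8:19.

Final answer: 8:19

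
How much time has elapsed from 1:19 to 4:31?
From 1:19 to 4:31:
(4 x 60 + 31) - (1 x 60 + 19) = 271 - 79 = 192 minutes
= 3 hours and 12 minutes

Final answer: 3 hours and 12 minutes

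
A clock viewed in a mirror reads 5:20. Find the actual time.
Reflection across the vertical (12-6) axis maps a hand at angle A degrees to (360 - A) degrees, which sends a reading of T minutes past 12:00 to (720 - T) minutes past 12:00.
Mirror reads 5:20 = 320 minutes past 12:00.
Actual time: (720 - 320) mod 720 = 400 minutes = 6:40.

Final answer: 6:40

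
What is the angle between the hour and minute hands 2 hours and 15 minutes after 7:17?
First find the time 2 hours and 15 minutes after 7:17.
Total minutes: 7 x 60 + 17 + 2 x 60 + 15 = 572.
572 mod 720 = 572 minutes = 9:32.
Now compute the angle at 9:32:
Hour hand: 9 x 30 + 32 x 0.5 = 286 degrees
Minute hand: 32 x 6 = 192 degrees
Difference: |286 - 192| = 94 degrees
The angle is 94 degrees

Final answer: 94 degrees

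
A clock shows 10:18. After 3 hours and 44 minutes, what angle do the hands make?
First find the time 3 hours and 44 minutes after 10:18.
Total minutes: 10 x 60 + 18 + 3 x 60 + 44 = 842.
842 mod 720 = 122 minutes = 2:02.
Now compute the angle at 2:02:
Hour hand: 2 x 30 + 2 x 0.5 = 61 degrees
Minute hand: 2 x 6 = 12 degrees
Difference: |61 - 12| = 49 degrees
The angle is 49 degrees

Final answer: 49 degrees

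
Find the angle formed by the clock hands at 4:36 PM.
Hour hand position: 4 x 30 + 36 x 0.5 = 138 degrees
Minute hand position: 36 x 6 = 216 degrees
Difference: |138 - 216| = 78 degrees
The angle between the hands is 78 degrees

Final answer: 78 degrees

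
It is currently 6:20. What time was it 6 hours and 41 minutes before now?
Starting time: 6:20 = 380 total minutes past 12:00
Subtracting: 6 hours and 41 minutes = 401 minutes
380 - 401 = -21 (negative, add 12 hours = 720) = 699 minutes
= 11 hours and 39 minutes past 12:00 = 11:39

Final answer: 11:39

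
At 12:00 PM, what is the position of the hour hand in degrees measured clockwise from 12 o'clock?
The hour hand moves 30 degrees per hour and 0.5 degrees per minute.
At 12:00: (0) x 30 + 0 x 0.5 = 0 + 0 = 0 degrees

Final answer: 0 degrees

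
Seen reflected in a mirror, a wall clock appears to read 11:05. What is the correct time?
Reflection across the vertical (12-6) axis maps a hand at angle A degrees to (360 - A) degrees, which sends a reading of T minutes past 12:00 to (720 - T) minutes past 12:00.
Mirror reads 11:05 = 665 minutes past 12:00.
Actual time: (720 - 665) mod 720 = 55 minutes = 12:55.

Final answer: 12:55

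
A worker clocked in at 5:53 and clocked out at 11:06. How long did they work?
From 5:53 to 11:06:
(11 x 60 + 6) - (5 x 60 + 53) = 666 - 353 = 313 minutes
= 5 hours and 13 minutes

Final answer: 5 hours and 13 minutes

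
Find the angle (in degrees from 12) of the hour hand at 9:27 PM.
The hour hand moves 30 degrees per hour and 0.5 degrees per minute.
At 9:27: (9) x 30 + 27 x 0.5 = 270 + 13.5 = 283.5 degrees

Final answer: 283.5 degrees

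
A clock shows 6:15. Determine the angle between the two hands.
Hour hand position: 6 x 30 + 15 x 0.5 = 187.5 degrees
Minute hand position: 15 x 6 = 90 degrees
Difference: |187.5 - 90| = 97.5 degrees
The angle between the hands is 97.5 degrees

Final answer: 97.5 degrees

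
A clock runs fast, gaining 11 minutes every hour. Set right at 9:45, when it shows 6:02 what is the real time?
For every 60 true minutes, the faulty clock advances 71 minutes, so 1 faulty-clock minute corresponds to 60/71 true minutes.
From 9:45 to 6:02 on the faulty dial is 497 minutes.
True elapsed: 497 x 60/71 = 420 minutes = 7 hours.
True time: 9:45 + 7 hours = 4:45.

Final answer: 4:45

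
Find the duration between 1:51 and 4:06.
From 1:51 to 4:06:
(4 x 60 + 6) - (1 x 60 + 51) = 246 - 111 = 135 minutes
= 2 hours and 15 minutes

Final answer: 2 hours and 15 minutes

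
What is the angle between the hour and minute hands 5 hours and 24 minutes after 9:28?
First find the time 5 hours and 24 minutes after 9:28.
Total minutes: 9 x 60 + 28 + 5 x 60 + 24 = 892.
892 mod 720 = 172 minutes = 2:52.
Now compute the angle at 2:52:
Hour hand: 2 x 30 + 52 x 0.5 = 86 degrees
Minute hand: 52 x 6 = 312 degrees
Difference: |86 - 312| = 226 degrees
Smaller angle: 360 - 226 = 134 degrees

Final answer: 134 degrees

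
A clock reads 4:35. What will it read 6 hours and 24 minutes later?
Starting time: 4:35
Adding 24 minutes to 35 minutes: 35 + 24 = 59 minutes
Adding 6 hours: 4 + 6 = 10
Final time: 10:59

Final answer: 10:59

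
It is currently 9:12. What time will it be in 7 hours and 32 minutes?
Starting time: 9:12
Adding 32 minutes to 12 minutes: 12 + 32 = 44 minutes
Adding 7 hours: 9 + 7 = 16 - 12 = 4
Final time: 4:44

Final answer: 4:44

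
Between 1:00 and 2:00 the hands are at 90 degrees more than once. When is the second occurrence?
At t minutes past 1:00, the hour hand is at 30 x 1 + 0.5t degrees and the minute hand is at 6t degrees.
The smaller angle between them is 90 degrees when |30H - 5.5t| = 90 or |30H - 5.5t| = 270.
With H = 1, solve 30 x 1 - 5.5t = +/- target for each target:
  t = (30 x 1 - 90) / 5.5 = -10.91 (outside (0, 60))
  t = (30 x 1 + 90) / 5.5 = 21.82
  t = (30 x 1 - 270) / 5.5 = -43.64 (outside (0, 60))
  t = (30 x 1 + 270) / 5.5 = 54.55
Valid solutions in (0, 60): {21.82, 54.55} minutes.
The second occurrence is t = 54.55 minutes.
The hands form a 90-degree angle at 54.55 minutes past 1:00.

Final answer: 54.55 minutes past 1:00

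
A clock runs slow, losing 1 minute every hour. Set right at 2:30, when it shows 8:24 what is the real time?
For every 60 true minutes, the faulty clock advances 59 minutes, so 1 faulty-clock minute corresponds to 60/59 true minutes.
From 2:30 to 8:24 on the faulty dial is 354 minutes.
True elapsed: 354 x 60/59 = 360 minutes = 6 hours.
True time: 2:30 + 6 hours = 8:30.

Final answer: 8:30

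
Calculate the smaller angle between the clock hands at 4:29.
Hour hand position: 4 x 30 + 29 x 0.5 = 134.5 degrees
Minute hand position: 29 x 6 = 174 degrees
Difference: |134.5 - 174| = 39.5 degrees
The angle between the hands is 39.5 degrees

Final answer: 39.5 degrees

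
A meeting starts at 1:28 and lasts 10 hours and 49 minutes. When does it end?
Starting time: 1:28
Adding 49 minutes to 28 minutes: 28 + 49 = 77 minutes = 1 hour and 17 minutes
Adding 10 hours: 1 + 10 + 1 (carry) = 12
Final time: 12:17

Final answer: 12:17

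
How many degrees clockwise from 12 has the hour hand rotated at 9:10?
The hour hand moves 30 degrees per hour and 0.5 degrees per minute.
At 9:10: (9) x 30 + 10 x 0.5 = 270 + 5 = 275 degrees

Final answer: 275 degrees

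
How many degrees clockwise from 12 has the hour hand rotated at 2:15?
The hour hand moves 30 degrees per hour and 0.5 degrees per minute.
At 2:15: (2) x 30 + 15 x 0.5 = 60 + 7.5 = 67.5 degrees

Final answer: 67.5 degrees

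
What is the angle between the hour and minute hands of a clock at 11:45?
Hour hand position: 11 x 30 + 45 x 0.5 = 352.5 degrees
Minute hand position: 45 x 6 = 270 degrees
Difference: |352.5 - 270| = 82.5 degrees
The angle between the hands is 82.5 degrees

Final answer: 82.5 degrees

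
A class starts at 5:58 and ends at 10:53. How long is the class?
From 5:58 to 10:53:
(10 x 60 + 53) - (5 x 60 + 58) = 653 - 358 = 295 minutes
= 4 hours and 55 minutes

Final answer: 4 hours and 55 minutes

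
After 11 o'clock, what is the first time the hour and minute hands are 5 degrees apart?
At t minutes past 11:00, the hour hand is at 30 x 11 + 0.5t degrees and the minute hand is at 6t degrees.
The smaller angle between them is 5 degrees when |30H - 5.5t| = 5 or |30H - 5.5t| = 355.
With H = 11, solve 30 x 11 - 5.5t = +/- target for each target:
  t = (30 x 11 - 5) / 5.5 = 59.09
  t = (30 x 11 + 5) / 5.5 = 60.91 (outside (0, 60))
  t = (30 x 11 - 355) / 5.5 = -4.55 (outside (0, 60))
  t = (30 x 11 + 355) / 5.5 = 124.55 (outside (0, 60))
Valid solutions in (0, 60): {59.09} minutes.
The first occurrence is t = 59.09 minutes.
The hands form a 5-degree angle at 59.09 minutes past 11:00.

Final answer: 59.09 minutes past 11:00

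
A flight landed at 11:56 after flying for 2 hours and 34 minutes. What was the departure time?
Starting time: 11:56 = 716 total minutes past 12:00
Subtracting: 2 hours and 34 minutes = 154 minutes
716 - 154 = 562 minutes
= 9 hours and 22 minutes past 12:00 = 9:22

Final answer: 9:22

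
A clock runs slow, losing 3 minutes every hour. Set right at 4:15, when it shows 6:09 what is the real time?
For every 60 true minutes, the faulty clock advances 57 minutes, so 1 faulty-clock minute corresponds to 60/57 true minutes.
From 4:15 to 6:09 on the faulty dial is 114 minutes.
True elapsed: 114 x 60/57 = 120 minutes = 2 hours.
True time: 4:15 + 2 hours = 6:15.

Final answer: 6:15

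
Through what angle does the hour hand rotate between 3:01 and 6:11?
The hour hand moves 0.5 degrees per minute.
Time elapsed: 6:11 - 3:01 = 190 minutes
Angular displacement: 190 x 0.5 = 95 degrees

Final answer: 95 degrees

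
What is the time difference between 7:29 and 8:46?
From 7:29 to 8:46:
(8 x 60 + 46) - (7 x 60 + 29) = 526 - 449 = 77 minutes
= 1 hour and 17 minutes

Final answer: 1 hour and 17 minutes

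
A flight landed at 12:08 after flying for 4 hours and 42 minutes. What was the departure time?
Starting time: 12:08 = 8 total minutes past 12:00
Subtracting: 4 hours and 42 minutes = 282 minutes
8 - 282 = -274 (negative, add 12 hours = 720) = 446 minutes
= 7 hours and 26 minutes past 12:00 = 7:26

Final answer: 7:26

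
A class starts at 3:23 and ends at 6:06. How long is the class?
From 3:23 to 6:06:
(6 x 60 + 6) - (3 x 60 + 23) = 366 - 203 = 163 minutes
= 2 hours and 43 minutes

Final answer: 2 hours and 43 minutes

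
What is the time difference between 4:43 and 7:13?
From 4:43 to 7:13:
(7 x 60 + 13) - (4 x 60 + 43) = 433 - 283 = 150 minutes
= 2 hours and 30 minutes

Final answer: 2 hours and 30 minutes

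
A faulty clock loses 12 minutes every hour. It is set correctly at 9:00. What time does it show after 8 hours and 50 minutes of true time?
For every 60 true minutes, the faulty clock advances 60 - 12 = 48 minutes.
True elapsed: 8 hours and 50 minutes = 530 minutes.
Faulty clock advances: 530 x 48/60 = 424 minutes (drift: 106 minutes behind).
Shown time: 9:00 + 424 minutes = 4:04.

Final answer: 4:04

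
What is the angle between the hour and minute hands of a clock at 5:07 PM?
Hour hand position: 5 x 30 + 7 x 0.5 = 153.5 degrees
Minute hand position: 7 x 6 = 42 degrees
Difference: |153.5 - 42| = 111.5 degrees
The angle between the hands is 111.5 degrees

Final answer: 111.5 degrees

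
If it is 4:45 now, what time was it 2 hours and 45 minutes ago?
Starting time: 4:45 = 285 total minutes past 12:00
Subtracting: 2 hours and 45 minutes = 165 minutes
285 - 165 = 120 minutes
= 2 hours past 12:00 = 2:00

Final answer: 2:00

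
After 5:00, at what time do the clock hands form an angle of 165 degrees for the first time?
At t minutes past 5:00, the hour hand is at 30 x 5 + 0.5t degrees and the minute hand is at 6t degrees.
The smaller angle between them is 165 degrees when |30H - 5.5t| = 165 or |30H - 5.5t| = 195.
With H = 5, solve 30 x 5 - 5.5t = +/- target for each target:
  t = (30 x 5 - 165) / 5.5 = -2.73 (outside (0, 60))
  t = (30 x 5 + 165) / 5.5 = 57.27
  t = (30 x 5 - 195) / 5.5 = -8.18 (outside (0, 60))
  t = (30 x 5 + 195) / 5.5 = 62.73 (outside (0, 60))
Valid solutions in (0, 60): {57.27} minutes.
The first occurrence is t = 57.27 minutes.
The hands form a 165-degree angle at 57.27 minutes past 5:00.

Final answer: 57.27 minutes past 5:00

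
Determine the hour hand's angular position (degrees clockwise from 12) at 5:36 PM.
The hour hand moves 30 degrees per hour and 0.5 degrees per minute.
At 5:36: (5) x 30 + 36 x 0.5 = 150 + 18 = 168 degrees

Final answer: 168 degrees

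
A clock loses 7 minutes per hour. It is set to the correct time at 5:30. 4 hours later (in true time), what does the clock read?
For every 60 true minutes, the faulty clock advances 60 - 7 = 53 minutes.
True elapsed: 4 hours = 240 minutes.
Faulty clock advances: 240 x 53/60 = 212 minutes (drift: 28 minutes behind).
Shown time: 5:30 + 212 minutes = 9:02.

Final answer: 9:02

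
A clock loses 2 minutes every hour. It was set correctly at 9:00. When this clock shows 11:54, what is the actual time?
For every 60 true minutes, the faulty clock advances 58 minutes, so 1 faulty-clock minute corresponds to 60/58 true minutes.
From 9:00 to 11:54 on the faulty dial is 174 minutes.
True elapsed: 174 x 60/58 = 180 minutes = 3 hours.
True time: 9:00 + 3 hours = 12:00.

Final answer: 12:00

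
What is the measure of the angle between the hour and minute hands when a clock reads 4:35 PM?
Hour hand position: 4 x 30 + 35 x 0.5 = 137.5 degrees
Minute hand position: 35 x 6 = 210 degrees
Difference: |137.5 - 210| = 72.5 degrees
The angle between the hands is 72.5 degrees

Final answer: 72.5 degrees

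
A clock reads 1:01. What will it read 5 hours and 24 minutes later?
Starting time: 1:01
Adding 24 minutes to 1 minute: 1 + 24 = 25 minutes
Adding 5 hours: 1 + 5 = 6
Final time: 6:25

Final answer: 6:25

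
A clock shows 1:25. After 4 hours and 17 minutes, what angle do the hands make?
First find the time 4 hours and 17 minutes after 1:25.
Total minutes: 1 x 60 + 25 + 4 x 60 + 17 = 342.
342 mod 720 = 342 minutes = 5:42.
Now compute the angle at 5:42:
Hour hand: 5 x 30 + 42 x 0.5 = 171 degrees
Minute hand: 42 x 6 = 252 degrees
Difference: |171 - 252| = 81 degrees
The angle is 81 degrees

Final answer: 81 degrees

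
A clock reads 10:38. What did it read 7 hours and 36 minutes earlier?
Starting time: 10:38 = 638 total minutes past 12:00
Subtracting: 7 hours and 36 minutes = 456 minutes
638 - 456 = 182 minutes
= 3 hours and 2 minutes past 12:00 = 3:02

Final answer: 3:02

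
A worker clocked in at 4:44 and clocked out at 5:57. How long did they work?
From 4:44 to 5:57:
(5 x 60 + 57) - (4 x 60 + 44) = 357 - 284 = 73 minutes
= 1 hour and 13 minutes

Final answer: 1 hour and 13 minutes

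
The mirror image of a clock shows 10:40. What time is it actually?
Reflection across the vertical (12-6) axis maps a hand at angle A degrees to (360 - A) degrees, which sends a reading of T minutes past 12:00 to (720 - T) minutes past 12:00.
Mirror reads 10:40 = 640 minutes past 12:00.
Actual time: (720 - 640) mod 720 = 80 minutes = 1:20.

Final answer: 1:20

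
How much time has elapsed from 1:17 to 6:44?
From 1:17 to 6:44:
(6 x 60 + 44) - (1 x 60 + 17) = 404 - 77 = 327 minutes
= 5 hours and 27 minutes

Final answer: 5 hours and 27 minutes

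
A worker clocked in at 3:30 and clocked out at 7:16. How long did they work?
From 3:30 to 7:16:
(7 x 60 + 16) - (3 x 60 + 30) = 436 - 210 = 226 minutes
= 3 hours and 46 minutes

Final answer: 3 hours and 46 minutes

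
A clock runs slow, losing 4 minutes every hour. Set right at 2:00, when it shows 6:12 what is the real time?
For every 60 true minutes, the faulty clock advances 56 minutes, so 1 faulty-clock minute corresponds to 60/56 true minutes.
From 2:00 to 6:12 on the faulty dial is 252 minutes.
True elapsed: 252 x 60/56 = 270 minutes = 4 hours and 30 minutes.
True time: 2:00 + 4 hours and 30 minutes = 6:30.

Final answer: 6:30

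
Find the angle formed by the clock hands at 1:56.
Hour hand position: 1 x 30 + 56 x 0.5 = 58 degrees
Minute hand position: 56 x 6 = 336 degrees
Difference: |58 - 336| = 278 degrees
Since 278 > 180, the smaller angle is 360 - 278 = 82 degrees

Final answer: 82 degrees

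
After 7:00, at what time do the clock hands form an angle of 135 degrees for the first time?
At t minutes past 7:00, the hour hand is at 30 x 7 + 0.5t degrees and the minute hand is at 6t degrees.
The smaller angle between them is 135 degrees when |30H - 5.5t| = 135 or |30H - 5.5t| = 225.
With H = 7, solve 30 x 7 - 5.5t = +/- target for each target:
  t = (30 x 7 - 135) / 5.5 = 13.64
  t = (30 x 7 + 135) / 5.5 = 62.73 (outside (0, 60))
  t = (30 x 7 - 225) / 5.5 = -2.73 (outside (0, 60))
  t = (30 x 7 + 225) / 5.5 = 79.09 (outside (0, 60))
Valid solutions in (0, 60): {13.64} minutes.
The first occurrence is t = 13.64 minutes.
The hands form a 135-degree angle at 13.64 minutes past 7:00.

Final answer: 13.64 minutes past 7:00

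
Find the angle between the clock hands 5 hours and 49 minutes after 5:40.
First find the time 5 hours and 49 minutes after 5:40.
Total minutes: 5 x 60 + 40 + 5 x 60 + 49 = 689.
689 mod 720 = 689 minutes = 11:29.
Now compute the angle at 11:29:
Hour hand: 11 x 30 + 29 x 0.5 = 344.5 degrees
Minute hand: 29 x 6 = 174 degrees
Difference: |344.5 - 174| = 170.5 degrees
The angle is 170.5 degrees

Final answer: 170.5 degrees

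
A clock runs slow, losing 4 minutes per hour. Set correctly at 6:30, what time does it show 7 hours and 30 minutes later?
For every 60 true minutes, the faulty clock advances 60 - 4 = 56 minutes.
True elapsed: 7 hours and 30 minutes = 450 minutes.
Faulty clock advances: 450 x 56/60 = 420 minutes (drift: 30 minutes behind).
Shown time: 6:30 + 420 minutes = 1:30.

Final answer: 1:30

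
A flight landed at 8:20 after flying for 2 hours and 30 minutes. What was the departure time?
Starting time: 8:20 = 500 total minutes past 12:00
Subtracting: 2 hours and 30 minutes = 150 minutes
500 - 150 = 350 minutes
= 5 hours and 50 minutes past 12:00 = 5:50

Final answer: 5:50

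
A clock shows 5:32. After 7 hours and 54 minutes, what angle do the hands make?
First find the time 7 hours and 54 minutes after 5:32.
Total minutes: 5 x 60 + 32 + 7 x 60 + 54 = 806.
806 mod 720 = 86 minutes = 1:26.
Now compute the angle at 1:26:
Hour hand: 1 x 30 + 26 x 0.5 = 43 degrees
Minute hand: 26 x 6 = 156 degrees
Difference: |43 - 156| = 113 degrees
The angle is 113 degrees

Final answer: 113 degrees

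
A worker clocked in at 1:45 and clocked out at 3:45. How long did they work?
From 1:45 to 3:45:
(3 x 60 + 45) - (1 x 60 + 45) = 225 - 105 = 120 minutes
= 2 hours

Final answer: 2 hours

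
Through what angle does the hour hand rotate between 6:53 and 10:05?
The hour hand moves 0.5 degrees per minute.
Time elapsed: 10:05 - 6:53 = 192 minutes
Angular displacement: 192 x 0.5 = 96 degrees

Final answer: 96 degrees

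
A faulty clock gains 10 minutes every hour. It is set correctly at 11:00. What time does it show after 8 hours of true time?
For every 60 true minutes, the faulty clock advances 60 + 10 = 70 minutes.
True elapsed: 8 hours = 480 minutes.
Faulty clock advances: 480 x 70/60 = 560 minutes (drift: 80 minutes ahead).
Shown time: 11:00 + 560 minutes = 8:20.

Final answer: 8:20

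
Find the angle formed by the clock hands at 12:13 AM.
Hour hand position: 0 x 30 + 13 x 0.5 = 6.5 degrees
Minute hand position: 13 x 6 = 78 degrees
Difference: |6.5 - 78| = 71.5 degrees
The angle between the hands is 71.5 degrees

Final answer: 71.5 degrees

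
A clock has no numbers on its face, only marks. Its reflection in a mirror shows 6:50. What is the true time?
Reflection across the vertical (12-6) axis maps a hand at angle A degrees to (360 - A) degrees, which sends a reading of T minutes past 12:00 to (720 - T) minutes past 12:00.
Mirror reads 6:50 = 410 minutes past 12:00.
Actual time: (720 - 410) mod 720 = 310 minutes = 5:10.

Final answer: 5:10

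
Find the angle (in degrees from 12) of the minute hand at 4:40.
The minute hand moves 6 degrees per minute.
At 4:40: 40 x 6 = 240 degrees

Final answer: 240 degrees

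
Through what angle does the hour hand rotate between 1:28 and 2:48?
The hour hand moves 0.5 degrees per minute.
Time elapsed: 2:48 - 1:28 = 80 minutes
Angular displacement: 80 x 0.5 = 40 degrees

Final answer: 40 degrees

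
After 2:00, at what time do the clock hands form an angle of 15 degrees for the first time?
At t minutes past 2:00, the hour hand is at 30 x 2 + 0.5t degrees and the minute hand is at 6t degrees.
The smaller angle between them is 15 degrees when |30H - 5.5t| = 15 or |30H - 5.5t| = 345.
With H = 2, solve 30 x 2 - 5.5t = +/- target for each target:
  t = (30 x 2 - 15) / 5.5 = 8.18
  t = (30 x 2 + 15) / 5.5 = 13.64
  t = (30 x 2 - 345) / 5.5 = -51.82 (outside (0, 60))
  t = (30 x 2 + 345) / 5.5 = 73.64 (outside (0, 60))
Valid solutions in (0, 60): {8.18, 13.64} minutes.
The first occurrence is t = 8.18 minutes.
The hands form a 15-degree angle at 8.18 minutes past 2:00.

Final answer: 8.18 minutes past 2:00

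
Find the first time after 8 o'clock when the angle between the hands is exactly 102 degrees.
At t minutes past 8:00, the hour hand is at 30 x 8 + 0.5t degrees and the minute hand is at 6t degrees.
The smaller angle between them is 102 degrees when |30H - 5.5t| = 102 or |30H - 5.5t| = 258.
With H = 8, solve 30 x 8 - 5.5t = +/- target for each target:
  t = (30 x 8 - 102) / 5.5 = 25.09
  t = (30 x 8 + 102) / 5.5 = 62.18 (outside (0, 60))
  t = (30 x 8 - 258) / 5.5 = -3.27 (outside (0, 60))
  t = (30 x 8 + 258) / 5.5 = 90.55 (outside (0, 60))
Valid solutions in (0, 60): {25.09} minutes.
The first occurrence is t = 25.09 minutes.
The hands form a 102-degree angle at 25.09 minutes past 8:00.

Final answer: 25.09 minutes past 8:00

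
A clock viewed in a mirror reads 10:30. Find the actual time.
Reflection across the vertical (12-6) axis maps a hand at angle A degrees to (360 - A) degrees, which sends a reading of T minutes past 12:00 to (720 - T) minutes past 12:00.
Mirror reads 10:30 = 630 minutes past 12:00.
Actual time: (720 - 630) mod 720 = 90 minutes = 1:30.

Final answer: 1:30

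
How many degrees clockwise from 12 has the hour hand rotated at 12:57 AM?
The hour hand moves 30 degrees per hour and 0.5 degrees per minute.
At 12:57: (0) x 30 + 57 x 0.5 = 0 + 28.5 = 28.5 degrees

Final answer: 28.5 degrees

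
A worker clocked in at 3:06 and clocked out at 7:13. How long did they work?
From 3:06 to 7:13:
(7 x 60 + 13) - (3 x 60 + 6) = 433 - 186 = 247 minutes
= 4 hours and 7 minutes

Final answer: 4 hours and 7 minutes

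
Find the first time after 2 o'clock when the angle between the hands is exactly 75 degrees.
At t minutes past 2:00, the hour hand is at 30 x 2 + 0.5t degrees and the minute hand is at 6t degrees.
The smaller angle between them is 75 degrees when |30H - 5.5t| = 75 or |30H - 5.5t| = 285.
With H = 2, solve 30 x 2 - 5.5t = +/- target for each target:
  t = (30 x 2 - 75) / 5.5 = -2.73 (outside (0, 60))
  t = (30 x 2 + 75) / 5.5 = 24.55
  t = (30 x 2 - 285) / 5.5 = -40.91 (outside (0, 60))
  t = (30 x 2 + 285) / 5.5 = 62.73 (outside (0, 60))
Valid solutions in (0, 60): {24.55} minutes.
The first occurrence is t = 24.55 minutes.
The hands form a 75-degree angle at 24.55 minutes past 2:00.

Final answer: 24.55 minutes past 2:00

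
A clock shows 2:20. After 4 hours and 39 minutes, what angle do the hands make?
First find the time 4 hours and 39 minutes after 2:20.
Total minutes: 2 x 60 + 20 + 4 x 60 + 39 = 419.
419 mod 720 = 419 minutes = 6:59.
Now compute the angle at 6:59:
Hour hand: 6 x 30 + 59 x 0.5 = 209.5 degrees
Minute hand: 59 x 6 = 354 degrees
Difference: |209.5 - 354| = 144.5 degrees
The angle is 144.5 degrees

Final answer: 144.5 degrees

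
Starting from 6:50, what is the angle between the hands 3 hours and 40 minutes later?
First find the time 3 hours and 40 minutes after 6:50.
Total minutes: 6 x 60 + 50 + 3 x 60 + 40 = 630.
630 mod 720 = 630 minutes = 10:30.
Now compute the angle at 10:30:
Hour hand: 10 x 30 + 30 x 0.5 = 315 degrees
Minute hand: 30 x 6 = 180 degrees
Difference: |315 - 180| = 135 degrees
The angle is 135 degrees

Final answer: 135 degrees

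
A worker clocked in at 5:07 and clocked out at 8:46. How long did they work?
From 5:07 to 8:46:
(8 x 60 + 46) - (5 x 60 + 7) = 526 - 307 = 219 minutes
= 3 hours and 39 minutes

Final answer: 3 hours and 39 minutes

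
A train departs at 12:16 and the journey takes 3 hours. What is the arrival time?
Starting time: 12:16
Adding 0 minutes to 16 minutes: 16 + 0 = 16 minutes
Adding 3 hours: 12 + 3 = 15 - 12 = 3
Final time: 3:16

Final answer: 3:16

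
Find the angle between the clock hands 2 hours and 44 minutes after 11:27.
First find the time 2 hours and 44 minutes after 11:27.
Total minutes: 11 x 60 + 27 + 2 x 60 + 44 = 851.
851 mod 720 = 131 minutes = 2:11.
Now compute the angle at 2:11:
Hour hand: 2 x 30 + 11 x 0.5 = 65.5 degrees
Minute hand: 11 x 6 = 66 degrees
Difference: |65.5 - 66| = 0.5 degrees
The angle is 0.5 degrees

Final answer: 0.5 degrees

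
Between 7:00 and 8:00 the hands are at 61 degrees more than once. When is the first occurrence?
At t minutes past 7:00, the hour hand is at 30 x 7 + 0.5t degrees and the minute hand is at 6t degrees.
The smaller angle between them is 61 degrees when |30H - 5.5t| = 61 or |30H - 5.5t| = 299.
With H = 7, solve 30 x 7 - 5.5t = +/- target for each target:
  t = (30 x 7 - 61) / 5.5 = 27.09
  t = (30 x 7 + 61) / 5.5 = 49.27
  t = (30 x 7 - 299) / 5.5 = -16.18 (outside (0, 60))
  t = (30 x 7 + 299) / 5.5 = 92.55 (outside (0, 60))
Valid solutions in (0, 60): {27.09, 49.27} minutes.
The first occurrence is t = 27.09 minutes.
The hands form a 61-degree angle at 27.09 minutes past 7:00.

Final answer: 27.09 minutes past 7:00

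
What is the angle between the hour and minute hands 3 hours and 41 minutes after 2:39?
First find the time 3 hours and 41 minutes after 2:39.
Total minutes: 2 x 60 + 39 + 3 x 60 + 41 = 380.
380 mod 720 = 380 minutes = 6:20.
Now compute the angle at 6:20:
Hour hand: 6 x 30 + 20 x 0.5 = 190 degrees
Minute hand: 20 x 6 = 120 degrees
Difference: |190 - 120| = 70 degrees
The angle is 70 degrees

Final answer: 70 degrees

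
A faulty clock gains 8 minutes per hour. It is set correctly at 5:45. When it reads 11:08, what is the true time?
For every 60 true minutes, the faulty clock advances 68 minutes, so 1 faulty-clock minute corresponds to 60/68 true minutes.
From 5:45 to 11:08 on the faulty dial is 323 minutes.
True elapsed: 323 x 60/68 = 285 minutes = 4 hours and 45 minutes.
True time: 5:45 + 4 hours and 45 minutes = 10:30.

Final answer: 10:30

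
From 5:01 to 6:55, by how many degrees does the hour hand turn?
The hour hand moves 0.5 degrees per minute.
Time elapsed: 6:55 - 5:01 = 114 minutes
Angular displacement: 114 x 0.5 = 57 degrees

Final answer: 57 degrees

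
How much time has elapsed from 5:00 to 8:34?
From 5:00 to 8:34:
(8 x 60 + 34) - (5 x 60 + 0) = 514 - 300 = 214 minutes
= 3 hours and 34 minutes

Final answer: 3 hours and 34 minutes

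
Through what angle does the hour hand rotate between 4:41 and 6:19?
The hour hand moves 0.5 degrees per minute.
Time elapsed: 6:19 - 4:41 = 98 minutes
Angular displacement: 98 x 0.5 = 49 degrees

Final answer: 49 degrees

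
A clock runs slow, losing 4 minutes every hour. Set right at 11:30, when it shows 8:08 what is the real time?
For every 60 true minutes, the faulty clock advances 56 minutes, so 1 faulty-clock minute corresponds to 60/56 true minutes.
From 11:30 to 8:08 on the faulty dial is 518 minutes.
True elapsed: 518 x 60/56 = 555 minutes = 9 hours and 15 minutes.
True time: 11:30 + 9 hours and 15 minutes = 8:45.

Final answer: 8:45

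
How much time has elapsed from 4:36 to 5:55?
From 4:36 to 5:55:
(5 x 60 + 55) - (4 x 60 + 36) = 355 - 276 = 79 minutes
= 1 hour and 19 minutes

Final answer: 1 hour and 19 minutes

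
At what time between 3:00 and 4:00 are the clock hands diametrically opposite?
For hands to be 180 degrees apart: |30H - 5.5t| = 180
With H = 3: t = (30 x 3 + 180)/5.5 = 49.09 or t = (30 x 3 - 180)/5.5 = -16.36
First valid solution (0 < t < 60): t = 49.09 minutes
The hands are opposite at 49.09 minutes past 3:00.

Final answer: 49.09 minutes past 3:00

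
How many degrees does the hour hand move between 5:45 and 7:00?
The hour hand moves 0.5 degrees per minute.
Time elapsed: 7:00 - 5:45 = 75 minutes
Angular displacement: 75 x 0.5 = 37.5 degrees

Final answer: 37.5 degrees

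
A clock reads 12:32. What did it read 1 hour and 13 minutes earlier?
Starting time: 12:32 = 32 total minutes past 12:00
Subtracting: 1 hour and 13 minutes = 73 minutes
32 - 73 = -41 (negative, add 12 hours = 720) = 679 minutes
= 11 hours and 19 minutes past 12:00 = 11:19

Final answer: 11:19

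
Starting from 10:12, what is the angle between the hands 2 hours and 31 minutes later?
First find the time 2 hours and 31 minutes after 10:12.
Total minutes: 10 x 60 + 12 + 2 x 60 + 31 = 763.
763 mod 720 = 43 minutes = 12:43.
Now compute the angle at 12:43:
Hour hand: 0 x 30 + 43 x 0.5 = 21.5 degrees
Minute hand: 43 x 6 = 258 degrees
Difference: |21.5 - 258| = 236.5 degrees
Smaller angle: 360 - 236.5 = 123.5 degrees

Final answer: 123.5 degrees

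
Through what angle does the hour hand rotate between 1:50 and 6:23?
The hour hand moves 0.5 degrees per minute.
Time elapsed: 6:23 - 1:50 = 273 minutes
Angular displacement: 273 x 0.5 = 136.5 degrees

Final answer: 136.5 degrees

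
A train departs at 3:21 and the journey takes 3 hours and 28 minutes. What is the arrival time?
Starting time: 3:21
Adding 28 minutes to 21 minutes: 21 + 28 = 49 minutes
Adding 3 hours: 3 + 3 = 6
Final time: 6:49

Final answer: 6:49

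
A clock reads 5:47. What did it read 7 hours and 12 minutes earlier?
Starting time: 5:47 = 347 total minutes past 12:00
Subtracting: 7 hours and 12 minutes = 432 minutes
347 - 432 = -85 (negative, add 12 hours = 720) = 635 minutes
= 10 hours and 35 minutes past 12:00 = 10:35

Final answer: 10:35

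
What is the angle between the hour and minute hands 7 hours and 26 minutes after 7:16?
First find the time 7 hours and 26 minutes after 7:16.
Total minutes: 7 x 60 + 16 + 7 x 60 + 26 = 882.
882 mod 720 = 162 minutes = 2:42.
Now compute the angle at 2:42:
Hour hand: 2 x 30 + 42 x 0.5 = 81 degrees
Minute hand: 42 x 6 = 252 degrees
Difference: |81 - 252| = 171 degrees
The angle is 171 degrees

Final answer: 171 degrees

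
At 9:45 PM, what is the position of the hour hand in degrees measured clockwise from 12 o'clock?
The hour hand moves 30 degrees per hour and 0.5 degrees per minute.
At 9:45: (9) x 30 + 45 x 0.5 = 270 + 22.5 = 292.5 degrees

Final answer: 292.5 degrees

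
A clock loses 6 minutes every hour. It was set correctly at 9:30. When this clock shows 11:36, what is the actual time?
For every 60 true minutes, the faulty clock advances 54 minutes, so 1 faulty-clock minute corresponds to 60/54 true minutes.
From 9:30 to 11:36 on the faulty dial is 126 minutes.
True elapsed: 126 x 60/54 = 140 minutes = 2 hours and 20 minutes.
True time: 9:30 + 2 hours and 20 minutes = 11:50.

Final answer: 11:50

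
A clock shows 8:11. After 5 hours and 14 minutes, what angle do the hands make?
First find the time 5 hours and 14 minutes after 8:11.
Total minutes: 8 x 60 + 11 + 5 x 60 + 14 = 805.
805 mod 720 = 85 minutes = 1:25.
Now compute the angle at 1:25:
Hour hand: 1 x 30 + 25 x 0.5 = 42.5 degrees
Minute hand: 25 x 6 = 150 degrees
Difference: |42.5 - 150| = 107.5 degrees
The angle is 107.5 degrees

Final answer: 107.5 degrees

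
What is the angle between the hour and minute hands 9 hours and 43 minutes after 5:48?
First find the time 9 hours and 43 minutes after 5:48.
Total minutes: 5 x 60 + 48 + 9 x 60 + 43 = 931.
931 mod 720 = 211 minutes = 3:31.
Now compute the angle at 3:31:
Hour hand: 3 x 30 + 31 x 0.5 = 105.5 degrees
Minute hand: 31 x 6 = 186 degrees
Difference: |105.5 - 186| = 80.5 degrees
The angle is 80.5 degrees

Final answer: 80.5 degrees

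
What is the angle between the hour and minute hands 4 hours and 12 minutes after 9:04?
First find the time 4 hours and 12 minutes after 9:04.
Total minutes: 9 x 60 + 4 + 4 x 60 + 12 = 796.
796 mod 720 = 76 minutes = 1:16.
Now compute the angle at 1:16:
Hour hand: 1 x 30 + 16 x 0.5 = 38 degrees
Minute hand: 16 x 6 = 96 degrees
Difference: |38 - 96| = 58 degrees
The angle is 58 degrees

Final answer: 58 degrees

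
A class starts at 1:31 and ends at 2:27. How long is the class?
From 1:31 to 2:27:
(2 x 60 + 27) - (1 x 60 + 31) = 147 - 91 = 56 minutes
= 56 minutes

Final answer: 56 minutes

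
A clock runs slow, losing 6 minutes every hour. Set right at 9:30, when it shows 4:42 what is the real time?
For every 60 true minutes, the faulty clock advances 54 minutes, so 1 faulty-clock minute corresponds to 60/54 true minutes.
From 9:30 to 4:42 on the faulty dial is 432 minutes.
True elapsed: 432 x 60/54 = 480 minutes = 8 hours.
True time: 9:30 + 8 hours = 5:30.

Final answer: 5:30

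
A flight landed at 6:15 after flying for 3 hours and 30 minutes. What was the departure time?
Starting time: 6:15 = 375 total minutes past 12:00
Subtracting: 3 hours and 30 minutes = 210 minutes
375 - 210 = 165 minutes
= 2 hours and 45 minutes past 12:00 = 2:45

Final answer: 2:45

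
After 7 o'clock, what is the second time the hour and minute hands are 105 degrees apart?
At t minutes past 7:00, the hour hand is at 30 x 7 + 0.5t degrees and the minute hand is at 6t degrees.
The smaller angle between them is 105 degrees when |30H - 5.5t| = 105 or |30H - 5.5t| = 255.
With H = 7, solve 30 x 7 - 5.5t = +/- target for each target:
  t = (30 x 7 - 105) / 5.5 = 19.09
  t = (30 x 7 + 105) / 5.5 = 57.27
  t = (30 x 7 - 255) / 5.5 = -8.18 (outside (0, 60))
  t = (30 x 7 + 255) / 5.5 = 84.55 (outside (0, 60))
Valid solutions in (0, 60): {19.09, 57.27} minutes.
The second occurrence is t = 57.27 minutes.
The hands form a 105-degree angle at 57.27 minutes past 7:00.

Final answer: 57.27 minutes past 7:00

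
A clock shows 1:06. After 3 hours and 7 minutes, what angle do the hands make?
First find the time 3 hours and 7 minutes after 1:06.
Total minutes: 1 x 60 + 6 + 3 x 60 + 7 = 253.
253 mod 720 = 253 minutes = 4:13.
Now compute the angle at 4:13:
Hour hand: 4 x 30 + 13 x 0.5 = 126.5 degrees
Minute hand: 13 x 6 = 78 degrees
Difference: |126.5 - 78| = 48.5 degrees
The angle is 48.5 degrees

Final answer: 48.5 degrees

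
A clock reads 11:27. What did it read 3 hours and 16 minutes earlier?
Starting time: 11:27 = 687 total minutes past 12:00
Subtracting: 3 hours and 16 minutes = 196 minutes
687 - 196 = 491 minutes
= 8 hours and 11 minutes past 12:00 = 8:11

Final answer: 8:11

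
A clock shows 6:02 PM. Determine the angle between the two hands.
Hour hand position: 6 x 30 + 2 x 0.5 = 181 degrees
Minute hand position: 2 x 6 = 12 degrees
Difference: |181 - 12| = 169 degrees
The angle between the hands is 169 degrees

Final answer: 169 degrees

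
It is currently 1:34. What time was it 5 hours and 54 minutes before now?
Starting time: 1:34 = 94 total minutes past 12:00
Subtracting: 5 hours and 54 minutes = 354 minutes
94 - 354 = -260 (negative, add 12 hours = 720) = 460 minutes
= 7 hours and 40 minutes past 12:00 = 7:40

Final answer: 7:40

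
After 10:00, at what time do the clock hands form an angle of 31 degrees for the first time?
At t minutes past 10:00, the hour hand is at 30 x 10 + 0.5t degrees and the minute hand is at 6t degrees.
The smaller angle between them is 31 degrees when |30H - 5.5t| = 31 or |30H - 5.5t| = 329.
With H = 10, solve 30 x 10 - 5.5t = +/- target for each target:
  t = (30 x 10 - 31) / 5.5 = 48.91
  t = (30 x 10 + 31) / 5.5 = 60.18 (outside (0, 60))
  t = (30 x 10 - 329) / 5.5 = -5.27 (outside (0, 60))
  t = (30 x 10 + 329) / 5.5 = 114.36 (outside (0, 60))
Valid solutions in (0, 60): {48.91} minutes.
The first occurrence is t = 48.91 minutes.
The hands form a 31-degree angle at 48.91 minutes past 10:00.

Final answer: 48.91 minutes past 10:00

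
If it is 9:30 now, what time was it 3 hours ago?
Starting time: 9:30 = 570 total minutes past 12:00
Subtracting: 3 hours = 180 minutes
570 - 180 = 390 minutes
= 6 hours and 30 minutes past 12:00 = 6:30

Final answer: 6:30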